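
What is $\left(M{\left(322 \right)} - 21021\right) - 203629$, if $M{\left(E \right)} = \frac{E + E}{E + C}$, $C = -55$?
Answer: $- \frac{59980906}{267} \approx -2.2465 \cdot 10^{5}$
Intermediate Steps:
$M{\left(E \right)} = \frac{2 E}{-55 + E}$ ($M{\left(E \right)} = \frac{E + E}{E - 55} = \frac{2 E}{-55 + E}$)
$\left(M{\left(322 \right)} - 21021\right) - 203629 = \left(2 \cdot 322 \frac{1}{-55 + 322} - 21021\right) - 203629 = \left(2 \cdot 322 \cdot \frac{1}{267} - 21021\right) - 203629 = \left(\frac{644}{267} - 21021\right) - 203629 = - \frac{5611963}{267} - 203629 = - \frac{59980906}{267}$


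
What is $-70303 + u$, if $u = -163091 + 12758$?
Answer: $-220636$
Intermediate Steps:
$u = -150333$
$-70303 + u = -70303 - 150333 = -220636$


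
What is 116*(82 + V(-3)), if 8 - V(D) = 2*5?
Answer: 9280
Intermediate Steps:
V(D) = -2 (V(D) = 8 - 2*5 = 8 - 1*10 = 8 - 10 = -2)
116*(82 + V(-3)) = 116*(82 - 2) = 116*80 = 9280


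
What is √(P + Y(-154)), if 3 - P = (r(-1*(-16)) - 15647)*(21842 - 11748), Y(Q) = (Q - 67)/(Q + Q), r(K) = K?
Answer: 3*√415766033221/154 ≈ 12561.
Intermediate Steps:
Y(Q) = (-67 + Q)/(2*Q) (Y(Q) = (-67 + Q)/((2*Q)) = (-67 + Q)*(1/(2*Q)) = (-67 + Q)/(2*Q))
P = 157779317 (P = 3 - (-1*(-16) - 15647)*(21842 - 11748) = 3 - (16 - 15647)*10094 = 3 - (-15631)*10094 = 3 - 1*(-157779314) = 3 + 157779314 = 157779317)
√(P + Y(-154)) = √(157779317 + (½)*(-67 - 154)/(-154)) = √(157779317 + (½)*(-1/154)*(-221)) = √(157779317 + 221/308) = √(48596029857/308) = 3*√415766033221/154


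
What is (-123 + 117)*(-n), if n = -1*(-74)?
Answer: 444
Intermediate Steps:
n = 74
(-123 + 117)*(-n) = (-123 + 117)*(-1*74) = -6*(-74) = 444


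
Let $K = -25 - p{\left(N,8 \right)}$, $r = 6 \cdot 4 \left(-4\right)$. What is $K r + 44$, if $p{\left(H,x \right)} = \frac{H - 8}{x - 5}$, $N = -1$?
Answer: $2156$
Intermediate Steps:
$r = -96$ ($r = 24 \left(-4\right) = -96$)
$p{\left(H,x \right)} = \frac{-8 + H}{-5 + x}$
$K = -22$ ($K = -25 - \frac{-8 - 1}{-5 + 8} = -25 - \frac{1}{3} \left(-9\right) = -25 - -3 = -25 + 3 = -22$)
$K r + 44 = \left(-22\right) \left(-96\right) + 44 = 2112 + 44 = 2156$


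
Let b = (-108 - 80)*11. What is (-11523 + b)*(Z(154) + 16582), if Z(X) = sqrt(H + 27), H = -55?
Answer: -225365962 - 27182*I*sqrt(7) ≈ -2.2537e+8 - 71917.0*I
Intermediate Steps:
b = -2068 (b = -188*11 = -2068)
Z(X) = 2*I*sqrt(7) (Z(X) = sqrt(-55 + 27) = sqrt(-28) = 2*I*sqrt(7))
(-11523 + b)*(Z(154) + 16582) = (-11523 - 2068)*(2*I*sqrt(7) + 16582) = -13591*(16582 + 2*I*sqrt(7)) = -225365962 - 27182*I*sqrt(7)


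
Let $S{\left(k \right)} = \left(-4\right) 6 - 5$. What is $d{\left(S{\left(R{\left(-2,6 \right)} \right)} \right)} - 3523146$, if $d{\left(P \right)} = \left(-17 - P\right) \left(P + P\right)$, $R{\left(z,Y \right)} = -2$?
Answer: $-3523842$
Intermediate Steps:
$S{\left(k \right)} = -29$ ($S{\left(k \right)} = -24 - 5 = -29$)
$d{\left(P \right)} = 2 P \left(-17 - P\right)$ ($d{\left(P \right)} = \left(-17 - P\right) 2 P = 2 P \left(-17 - P\right)$)
$d{\left(S{\left(R{\left(-2,6 \right)} \right)} \right)} - 3523146 = \left(-2\right) \left(-29\right) \left(17 - 29\right) - 3523146 = \left(-2\right) \left(-29\right) \left(-12\right) - 3523146 = -696 - 3523146 = -3523842$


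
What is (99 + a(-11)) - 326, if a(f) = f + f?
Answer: -249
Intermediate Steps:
a(f) = 2*f
(99 + a(-11)) - 326 = (99 + 2*(-11)) - 326 = (99 - 22) - 326 = 77 - 326 = -249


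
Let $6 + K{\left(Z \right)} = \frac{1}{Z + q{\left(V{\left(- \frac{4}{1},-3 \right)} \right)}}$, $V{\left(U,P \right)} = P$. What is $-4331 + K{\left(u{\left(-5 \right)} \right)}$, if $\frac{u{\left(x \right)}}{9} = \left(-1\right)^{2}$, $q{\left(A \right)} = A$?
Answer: $- \frac{26021}{6} \approx -4336.8$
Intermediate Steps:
$u{\left(x \right)} = 9$ ($u{\left(x \right)} = 9 \left(-1\right)^{2} = 9 \cdot 1 = 9$)
$K{\left(Z \right)} = -6 + \frac{1}{-3 + Z}$ ($K{\left(Z \right)} = -6 + \frac{1}{Z - 3} = -6 + \frac{1}{-3 + Z}$)
$-4331 + K{\left(u{\left(-5 \right)} \right)} = -4331 + \frac{19 - 54}{-3 + 9} = -4331 + \frac{19 - 54}{6} = -4331 + \frac{1}{6} \left(-35\right) = -4331 - \frac{35}{6} = - \frac{26021}{6}$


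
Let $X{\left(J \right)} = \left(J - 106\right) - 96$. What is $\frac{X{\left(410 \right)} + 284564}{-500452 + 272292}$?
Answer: $- \frac{71193}{57040} \approx -1.2481$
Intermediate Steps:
$X{\left(J \right)} = -202 + J$ ($X{\left(J \right)} = \left(-106 + J\right) - 96 = -202 + J$)
$\frac{X{\left(410 \right)} + 284564}{-500452 + 272292} = \frac{\left(-202 + 410\right) + 284564}{-500452 + 272292} = \frac{208 + 284564}{-228160} = 284772 \left(- \frac{1}{228160}\right) = - \frac{71193}{57040}$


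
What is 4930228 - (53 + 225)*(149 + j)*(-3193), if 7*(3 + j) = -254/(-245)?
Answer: 230940490196/1715 ≈ 1.3466e+8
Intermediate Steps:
j = -4891/1715 (j = -3 + (-254/(-245))/7 = -3 + (-254*(-1/245))/7 = -3 + (⅐)*(254/245) = -3 + 254/1715 = -4891/1715 ≈ -2.8519)
4930228 - (53 + 225)*(149 + j)*(-3193) = 4930228 - (53 + 225)*(149 - 4891/1715)*(-3193) = 4930228 - 278*(250644/1715)*(-3193) = 4930228 - 69679032*(-3193)/1715 = 4930228 - 1*(-222485149176/1715) = 4930228 + 222485149176/1715 = 230940490196/1715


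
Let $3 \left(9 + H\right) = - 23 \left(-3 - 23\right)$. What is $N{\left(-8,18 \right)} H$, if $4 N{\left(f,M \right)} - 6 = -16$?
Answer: $- \frac{2855}{6} \approx -475.83$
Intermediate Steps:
$N{\left(f,M \right)} = - \frac{5}{2}$ ($N{\left(f,M \right)} = \frac{3}{2} + \frac{1}{4} \left(-16\right) = \frac{3}{2} - 4 = - \frac{5}{2}$)
$H = \frac{571}{3}$ ($H = -9 + \frac{\left(-23\right) \left(-3 - 23\right)}{3} = -9 + \frac{\left(-23\right) \left(-26\right)}{3} = -9 + \frac{1}{3} \cdot 598 = -9 + \frac{598}{3} = \frac{571}{3} \approx 190.33$)
$N{\left(-8,18 \right)} H = \left(- \frac{5}{2}\right) \frac{571}{3} = - \frac{2855}{6}$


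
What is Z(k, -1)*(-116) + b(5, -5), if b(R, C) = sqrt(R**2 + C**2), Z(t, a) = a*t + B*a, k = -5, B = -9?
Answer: -1624 + 5*sqrt(2) ≈ -1616.9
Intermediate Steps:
Z(t, a) = -9*a + a*t (Z(t, a) = a*t - 9*a = -9*a + a*t)
b(R, C) = sqrt(C**2 + R**2)
Z(k, -1)*(-116) + b(5, -5) = -(-9 - 5)*(-116) + sqrt((-5)**2 + 5**2) = -1*(-14)*(-116) + sqrt(25 + 25) = 14*(-116) + sqrt(50) = -1624 + 5*sqrt(2)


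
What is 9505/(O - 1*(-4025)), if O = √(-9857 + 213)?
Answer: 38257625/16210269 - 19010*I*√2411/16210269 ≈ 2.3601 - 0.057582*I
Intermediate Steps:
O = 2*I*√2411 (O = √(-9644) = 2*I*√2411 ≈ 98.204*I)
9505/(O - 1*(-4025)) = 9505/(2*I*√2411 - 1*(-4025)) = 9505/(2*I*√2411 + 4025) = 9505/(4025 + 2*I*√2411)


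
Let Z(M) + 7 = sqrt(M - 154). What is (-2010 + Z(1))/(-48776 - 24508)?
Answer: 2017/73284 - I*sqrt(17)/24428 ≈ 0.027523 - 0.00016879*I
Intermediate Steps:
Z(M) = -7 + sqrt(-154 + M) (Z(M) = -7 + sqrt(M - 154) = -7 + sqrt(-154 + M))
(-2010 + Z(1))/(-48776 - 24508) = (-2010 + (-7 + sqrt(-154 + 1)))/(-48776 - 24508) = (-2010 + (-7 + sqrt(-153)))/(-73284) = (-2010 + (-7 + 3*I*sqrt(17)))*(-1/73284) = (-2017 + 3*I*sqrt(17))*(-1/73284) = 2017/73284 - I*sqrt(17)/24428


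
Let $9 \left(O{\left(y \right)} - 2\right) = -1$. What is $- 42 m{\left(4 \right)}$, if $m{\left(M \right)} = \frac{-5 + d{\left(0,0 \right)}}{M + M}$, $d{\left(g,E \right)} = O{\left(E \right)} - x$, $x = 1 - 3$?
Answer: $\frac{35}{6} \approx 5.8333$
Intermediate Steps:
$O{\left(y \right)} = \frac{17}{9}$ ($O{\left(y \right)} = 2 + \frac{1}{9} \left(-1\right) = 2 - \frac{1}{9} = \frac{17}{9}$)
$x = -2$
$d{\left(g,E \right)} = \frac{35}{9}$ ($d{\left(g,E \right)} = \frac{17}{9} - -2 = \frac{17}{9} + 2 = \frac{35}{9}$)
$m{\left(M \right)} = - \frac{5}{9 M}$ ($m{\left(M \right)} = \frac{-5 + \frac{35}{9}}{M + M} = - \frac{10}{9 \cdot 2 M} = - \frac{10 \frac{1}{2 M}}{9} = - \frac{5}{9 M}$)
$- 42 m{\left(4 \right)} = - 42 \left(- \frac{5}{9 \cdot 4}\right) = - 42 \left(\left(- \frac{5}{9}\right) \frac{1}{4}\right) = \left(-42\right) \left(- \frac{5}{36}\right) = \frac{35}{6}$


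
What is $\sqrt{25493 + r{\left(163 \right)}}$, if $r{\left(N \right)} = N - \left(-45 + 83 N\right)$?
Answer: $2 \sqrt{3043} \approx 110.33$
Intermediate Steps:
$r{\left(N \right)} = 45 - 82 N$ ($r{\left(N \right)} = N - \left(-45 + 83 N\right) = 45 - 82 N$)
$\sqrt{25493 + r{\left(163 \right)}} = \sqrt{25493 + \left(45 - 13366\right)} = \sqrt{25493 - 13321} = \sqrt{12172} = 2 \sqrt{3043}$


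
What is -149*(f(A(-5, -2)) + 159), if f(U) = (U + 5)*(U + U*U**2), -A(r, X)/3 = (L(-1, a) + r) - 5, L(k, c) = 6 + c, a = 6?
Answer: -56769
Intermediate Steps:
A(r, X) = -21 - 3*r (A(r, X) = -3*(((6 + 6) + r) - 5) = -3*((12 + r) - 5) = -3*(7 + r) = -21 - 3*r)
f(U) = (5 + U)*(U + U**3)
-149*(f(A(-5, -2)) + 159) = -149*((-21 - 3*(-5))*(5 + (-21 - 3*(-5)) + (-21 - 3*(-5))**3 + 5*(-21 - 3*(-5))**2) + 159) = -149*((-21 + 15)*(5 + (-21 + 15) + (-21 + 15)**3 + 5*(-21 + 15)**2) + 159) = -149*(-6*(5 - 6 + (-6)**3 + 5*(-6)**2) + 159) = -149*(-6*(5 - 6 - 216 + 5*36) + 159) = -149*(-6*(5 - 6 - 216 + 180) + 159) = -149*(-6*(-37) + 159) = -149*(222 + 159) = -149*381 = -56769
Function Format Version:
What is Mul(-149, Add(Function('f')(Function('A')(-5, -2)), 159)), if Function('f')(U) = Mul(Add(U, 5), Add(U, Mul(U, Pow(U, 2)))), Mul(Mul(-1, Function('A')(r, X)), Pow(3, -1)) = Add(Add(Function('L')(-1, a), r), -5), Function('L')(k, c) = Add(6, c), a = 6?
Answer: -56769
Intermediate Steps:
Function('A')(r, X) = Add(-21, Mul(-3, r)) (Function('A')(r, X) = Mul(-3, Add(Add(Add(6, 6), r), -5)) = Mul(-3, Add(Add(12, r), -5)) = Mul(-3, Add(7, r)) = Add(-21, Mul(-3, r)))
Function('f')(U) = Mul(Add(5, U), Add(U, Pow(U, 3)))
Mul(-149, Add(Function('f')(Function('A')(-5, -2)), 159)) = Mul(-149, Add(Mul(Add(-21, Mul(-3, -5)), Add(5, Add(-21, Mul(-3, -5)), Pow(Add(-21, Mul(-3, -5)), 3), Mul(5, Pow(Add(-21, Mul(-3, -5)), 2)))), 159)) = Mul(-149, Add(Mul(Add(-21, 15), Add(5, Add(-21, 15), Pow(Add(-21, 15), 3), Mul(5, Pow(Add(-21, 15), 2)))), 159)) = Mul(-149, Add(Mul(-6, Add(5, -6, Pow(-6, 3), Mul(5, Pow(-6, 2)))), 159)) = Mul(-149, Add(Mul(-6, Add(5, -6, -216, Mul(5, 36))), 159)) = Mul(-149, Add(Mul(-6, Add(5, -6, -216, 180)), 159)) = Mul(-149, Add(Mul(-6, -37), 159)) = Mul(-149, Add(222, 159)) = Mul(-149, 381) = -56769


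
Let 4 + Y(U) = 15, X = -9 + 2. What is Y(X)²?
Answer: 121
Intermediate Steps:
X = -7
Y(U) = 11 (Y(U) = -4 + 15 = 11)
Y(X)² = 11² = 121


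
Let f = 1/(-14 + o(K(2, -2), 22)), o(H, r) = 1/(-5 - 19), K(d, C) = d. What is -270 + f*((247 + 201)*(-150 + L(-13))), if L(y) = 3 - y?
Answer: 1349778/337 ≈ 4005.3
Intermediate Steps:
o(H, r) = -1/24 (o(H, r) = 1/(-24) = -1/24)
f = -24/337 (f = 1/(-14 - 1/24) = 1/(-337/24) = -24/337 ≈ -0.071217)
-270 + f*((247 + 201)*(-150 + L(-13))) = -270 - 24*(247 + 201)*(-150 + (3 - 1*(-13)))/337 = -270 - 10752*(-150 + (3 + 13))/337 = -270 - 10752*(-150 + 16)/337 = -270 - 10752*(-134)/337 = -270 - 24/337*(-60032) = -270 + 1440768/337 = 1349778/337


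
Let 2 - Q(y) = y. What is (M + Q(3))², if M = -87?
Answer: 7744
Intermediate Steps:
Q(y) = 2 - y
(M + Q(3))² = (-87 + (2 - 1*3))² = (-87 + (2 - 3))² = (-87 - 1)² = (-88)² = 7744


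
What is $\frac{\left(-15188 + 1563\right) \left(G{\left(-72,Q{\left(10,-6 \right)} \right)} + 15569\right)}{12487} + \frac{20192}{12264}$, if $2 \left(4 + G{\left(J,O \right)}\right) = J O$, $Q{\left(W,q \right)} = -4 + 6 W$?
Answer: $- \frac{282968139437}{19142571} \approx -14782.0$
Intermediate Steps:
$G{\left(J,O \right)} = -4 + \frac{J O}{2}$
$\frac{\left(-15188 + 1563\right) \left(G{\left(-72,Q{\left(10,-6 \right)} \right)} + 15569\right)}{12487} + \frac{20192}{12264} = \frac{\left(-15188 + 1563\right) \left(\left(-4 + \frac{1}{2} \left(-72\right) \left(-4 + 6 \cdot 10\right)\right) + 15569\right)}{12487} + \frac{20192}{12264} = - 13625 \left(\left(-4 + \frac{1}{2} \left(-72\right) \left(-4 + 60\right)\right) + 15569\right) \frac{1}{12487} + 20192 \cdot \frac{1}{12264} = - 13625 \left(\left(-4 + \frac{1}{2} \left(-72\right) 56\right) + 15569\right) \frac{1}{12487} + \frac{2524}{1533} = - 13625 \left(\left(-4 - 2016\right) + 15569\right) \frac{1}{12487} + \frac{2524}{1533} = - 13625 \left(-2020 + 15569\right) \frac{1}{12487} + \frac{2524}{1533} = \left(-13625\right) 13549 \cdot \frac{1}{12487} + \frac{2524}{1533} = \left(-184605125\right) \frac{1}{12487} + \frac{2524}{1533} = - \frac{184605125}{12487} + \frac{2524}{1533} = - \frac{282968139437}{19142571}$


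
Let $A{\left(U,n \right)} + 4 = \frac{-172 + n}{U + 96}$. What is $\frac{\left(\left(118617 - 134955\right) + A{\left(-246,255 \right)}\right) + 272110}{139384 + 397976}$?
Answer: $\frac{38365117}{80604000} \approx 0.47597$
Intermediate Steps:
$A{\left(U,n \right)} = -4 + \frac{-172 + n}{96 + U}$ ($A{\left(U,n \right)} = -4 + \frac{-172 + n}{U + 96} = -4 + \frac{-172 + n}{96 + U}$)
$\frac{\left(\left(118617 - 134955\right) + A{\left(-246,255 \right)}\right) + 272110}{139384 + 397976} = \frac{\left(\left(118617 - 134955\right) + \frac{-556 + 255 - -984}{96 - 246}\right) + 272110}{139384 + 397976} = \frac{\left(-16338 + \frac{-556 + 255 + 984}{-150}\right) + 272110}{537360} = \left(\left(-16338 - \frac{683}{150}\right) + 272110\right) \frac{1}{537360} = \left(- \frac{2451383}{150} + 272110\right) \frac{1}{537360} = \frac{38365117}{150} \cdot \frac{1}{537360} = \frac{38365117}{80604000}$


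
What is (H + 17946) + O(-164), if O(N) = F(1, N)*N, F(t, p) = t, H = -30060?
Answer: -12278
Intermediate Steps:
O(N) = N (O(N) = 1*N = N)
(H + 17946) + O(-164) = (-30060 + 17946) - 164 = -12114 - 164 = -12278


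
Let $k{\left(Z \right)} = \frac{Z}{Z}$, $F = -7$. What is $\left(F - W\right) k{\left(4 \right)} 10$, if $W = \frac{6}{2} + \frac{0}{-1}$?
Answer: $-100$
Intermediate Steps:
$W = 3$ ($W = 6 \cdot \frac{1}{2} + 0 \left(-1\right) = 3 + 0 = 3$)
$k{\left(Z \right)} = 1$
$\left(F - W\right) k{\left(4 \right)} 10 = \left(-7 - 3\right) 1 \cdot 10 = \left(-10\right) 1 \cdot 10 = \left(-10\right) 10 = -100$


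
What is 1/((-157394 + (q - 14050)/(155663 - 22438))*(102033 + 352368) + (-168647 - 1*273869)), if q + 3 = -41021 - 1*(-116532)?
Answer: -133225/9528281827793092 ≈ -1.3982e-11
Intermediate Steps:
q = 75508 (q = -3 + (-41021 - 1*(-116532)) = -3 + (-41021 + 116532) = -3 + 75511 = 75508)
1/((-157394 + (q - 14050)/(155663 - 22438))*(102033 + 352368) + (-168647 - 1*273869)) = 1/((-157394 + (75508 - 14050)/(155663 - 22438))*(102033 + 352368) + (-168647 - 1*273869)) = 1/((-157394 + 61458/133225)*454401 + (-168647 - 273869)) = 1/((-157394 + 61458*(1/133225))*454401 - 442516) = 1/((-157394 + 61458/133225)*454401 - 442516) = 1/(-20968754192/133225*454401 - 442516) = 1/(-9528222873598992/133225 - 442516) = 1/(-9528281827793092/133225) = -133225/9528281827793092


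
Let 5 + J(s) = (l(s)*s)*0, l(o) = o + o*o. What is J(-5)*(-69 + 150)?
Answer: -405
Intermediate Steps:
l(o) = o + o²
J(s) = -5 (J(s) = -5 + ((s*(1 + s))*s)*0 = -5 + (s²*(1 + s))*0 = -5 + 0 = -5)
J(-5)*(-69 + 150) = -5*(-69 + 150) = -5*81 = -405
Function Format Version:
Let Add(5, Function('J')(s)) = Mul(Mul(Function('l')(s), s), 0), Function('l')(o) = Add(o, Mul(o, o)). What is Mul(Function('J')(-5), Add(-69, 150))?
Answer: -405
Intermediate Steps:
Function('l')(o) = Add(o, Pow(o, 2))
Function('J')(s) = -5 (Function('J')(s) = Add(-5, Mul(Mul(Mul(s, Add(1, s)), s), 0)) = Add(-5, Mul(Mul(Pow(s, 2), Add(1, s)), 0)) = Add(-5, 0) = -5)
Mul(Function('J')(-5), Add(-69, 150)) = Mul(-5, Add(-69, 150)) = Mul(-5, 81) = -405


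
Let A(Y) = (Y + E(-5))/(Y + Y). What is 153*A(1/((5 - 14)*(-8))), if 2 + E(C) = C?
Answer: -76959/2 ≈ -38480.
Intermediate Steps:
E(C) = -2 + C
A(Y) = (-7 + Y)/(2*Y) (A(Y) = (Y + (-2 - 5))/(Y + Y) = (Y - 7)/((2*Y)) = (-7 + Y)*(1/(2*Y)) = (-7 + Y)/(2*Y))
153*A(1/((5 - 14)*(-8))) = 153*((-7 + 1/((5 - 14)*(-8)))/(2*((1/((5 - 14)*(-8)))))) = 153*((-7 - ⅛/(-9))/(2*((-⅛/(-9))))) = 153*((-7 - ⅑*(-⅛))/(2*((-⅑*(-⅛))))) = 153*((-7 + 1/72)/(2*(1/72))) = 153*((½)*72*(-503/72)) = 153*(-503/2) = -76959/2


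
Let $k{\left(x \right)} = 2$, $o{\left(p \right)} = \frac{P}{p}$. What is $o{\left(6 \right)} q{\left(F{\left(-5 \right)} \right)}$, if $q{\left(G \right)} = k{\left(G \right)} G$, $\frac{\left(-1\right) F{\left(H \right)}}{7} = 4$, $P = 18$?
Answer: $-168$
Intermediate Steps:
$o{\left(p \right)} = \frac{18}{p}$
$F{\left(H \right)} = -28$ ($F{\left(H \right)} = \left(-7\right) 4 = -28$)
$q{\left(G \right)} = 2 G$
$o{\left(6 \right)} q{\left(F{\left(-5 \right)} \right)} = \frac{18}{6} \cdot 2 \left(-28\right) = 18 \cdot \frac{1}{6} \left(-56\right) = 3 \left(-56\right) = -168$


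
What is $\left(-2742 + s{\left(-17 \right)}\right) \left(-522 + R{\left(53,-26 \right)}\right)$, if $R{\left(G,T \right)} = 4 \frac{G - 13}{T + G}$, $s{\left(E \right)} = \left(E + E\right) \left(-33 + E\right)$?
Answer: $\frac{14519228}{27} \approx 5.3775 \cdot 10^{5}$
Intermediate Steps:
$s{\left(E \right)} = 2 E \left(-33 + E\right)$
$R{\left(G,T \right)} = \frac{4 \left(-13 + G\right)}{G + T}$ ($R{\left(G,T \right)} = 4 \frac{-13 + G}{G + T} = \frac{4 \left(-13 + G\right)}{G + T}$)
$\left(-2742 + s{\left(-17 \right)}\right) \left(-522 + R{\left(53,-26 \right)}\right) = \left(-2742 + 2 \left(-17\right) \left(-33 - 17\right)\right) \left(-522 + \frac{4 \left(-13 + 53\right)}{53 - 26}\right) = \left(-2742 + 2 \left(-17\right) \left(-50\right)\right) \left(-522 + 4 \cdot \frac{1}{27} \cdot 40\right) = \left(-2742 + 1700\right) \left(-522 + 4 \cdot \frac{1}{27} \cdot 40\right) = - 1042 \left(-522 + \frac{160}{27}\right) = \left(-1042\right) \left(- \frac{13934}{27}\right) = \frac{14519228}{27}$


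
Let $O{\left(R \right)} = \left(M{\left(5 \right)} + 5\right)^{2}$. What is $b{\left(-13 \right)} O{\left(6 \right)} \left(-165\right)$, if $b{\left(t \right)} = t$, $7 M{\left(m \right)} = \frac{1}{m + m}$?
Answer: $\frac{52853229}{980} \approx 53932.0$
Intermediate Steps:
$M{\left(m \right)} = \frac{1}{14 m}$ ($M{\left(m \right)} = \frac{1}{7 \left(m + m\right)} = \frac{1}{7 \cdot 2 m} = \frac{\frac{1}{2} \frac{1}{m}}{7} = \frac{1}{14 m}$)
$O{\left(R \right)} = \frac{123201}{4900}$ ($O{\left(R \right)} = \left(\frac{1}{14 \cdot 5} + 5\right)^{2} = \left(\frac{1}{14} \cdot \frac{1}{5} + 5\right)^{2} = \left(\frac{1}{70} + 5\right)^{2} = \left(\frac{351}{70}\right)^{2} = \frac{123201}{4900}$)
$b{\left(-13 \right)} O{\left(6 \right)} \left(-165\right) = \left(-13\right) \frac{123201}{4900} \left(-165\right) = \left(- \frac{1601613}{4900}\right) \left(-165\right) = \frac{52853229}{980}$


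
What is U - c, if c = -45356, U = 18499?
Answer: 63855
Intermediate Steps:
U - c = 18499 - 1*(-45356) = 18499 + 45356 = 63855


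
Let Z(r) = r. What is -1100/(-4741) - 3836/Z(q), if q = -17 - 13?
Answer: 828158/6465 ≈ 128.10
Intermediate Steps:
q = -30
-1100/(-4741) - 3836/Z(q) = -1100/(-4741) - 3836/(-30) = -1100*(-1/4741) - 3836*(-1/30) = 100/431 + 1918/15 = 828158/6465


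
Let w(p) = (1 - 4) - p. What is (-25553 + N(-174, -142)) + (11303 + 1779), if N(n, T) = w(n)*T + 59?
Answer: -36694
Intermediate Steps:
w(p) = -3 - p
N(n, T) = 59 + T*(-3 - n) (N(n, T) = (-3 - n)*T + 59 = T*(-3 - n) + 59 = 59 + T*(-3 - n))
(-25553 + N(-174, -142)) + (11303 + 1779) = (-25553 + (59 - 1*(-142)*(3 - 174))) + (11303 + 1779) = (-25553 + (59 - 1*(-142)*(-171))) + 13082 = (-25553 + (59 - 24282)) + 13082 = (-25553 - 24223) + 13082 = -49776 + 13082 = -36694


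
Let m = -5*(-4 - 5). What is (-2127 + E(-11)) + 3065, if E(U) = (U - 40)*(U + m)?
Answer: -796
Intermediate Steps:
m = 45 (m = -5*(-9) = 45)
E(U) = (-40 + U)*(45 + U) (E(U) = (U - 40)*(U + 45) = (-40 + U)*(45 + U))
(-2127 + E(-11)) + 3065 = (-2127 + (-1800 + (-11)² + 5*(-11))) + 3065 = (-2127 + (-1800 + 121 - 55)) + 3065 = (-2127 - 1734) + 3065 = -3861 + 3065 = -796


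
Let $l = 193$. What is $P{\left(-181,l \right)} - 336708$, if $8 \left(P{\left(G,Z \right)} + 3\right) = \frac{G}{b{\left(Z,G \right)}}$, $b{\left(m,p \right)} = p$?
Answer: $- \frac{2693687}{8} \approx -3.3671 \cdot 10^{5}$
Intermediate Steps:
$P{\left(G,Z \right)} = - \frac{23}{8}$ ($P{\left(G,Z \right)} = -3 + \frac{G \frac{1}{G}}{8} = -3 + \frac{1}{8} \cdot 1 = -3 + \frac{1}{8} = - \frac{23}{8}$)
$P{\left(-181,l \right)} - 336708 = - \frac{23}{8} - 336708 = - \frac{2693687}{8}$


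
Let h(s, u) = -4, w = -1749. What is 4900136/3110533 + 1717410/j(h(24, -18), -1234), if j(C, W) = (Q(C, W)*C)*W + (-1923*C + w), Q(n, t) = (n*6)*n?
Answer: 2564380277398/497476874289 ≈ 5.1548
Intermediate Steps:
Q(n, t) = 6*n² (Q(n, t) = (6*n)*n = 6*n²)
j(C, W) = -1749 - 1923*C + 6*W*C³ (j(C, W) = ((6*C²)*C)*W + (-1923*C - 1749) = (6*C³)*W + (-1749 - 1923*C) = 6*W*C³ + (-1749 - 1923*C) = -1749 - 1923*C + 6*W*C³)
4900136/3110533 + 1717410/j(h(24, -18), -1234) = 4900136/3110533 + 1717410/(-1749 - 1923*(-4) + 6*(-1234)*(-4)³) = 4900136*(1/3110533) + 1717410/(-1749 + 7692 + 6*(-1234)*(-64)) = 4900136/3110533 + 1717410/(-1749 + 7692 + 473856) = 4900136/3110533 + 1717410/479799 = 4900136/3110533 + 1717410*(1/479799) = 4900136/3110533 + 572470/159933 = 2564380277398/497476874289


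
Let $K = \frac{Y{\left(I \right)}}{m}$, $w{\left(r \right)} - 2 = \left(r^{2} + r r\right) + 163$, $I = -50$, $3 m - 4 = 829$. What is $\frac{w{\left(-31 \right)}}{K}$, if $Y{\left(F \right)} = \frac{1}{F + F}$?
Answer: $- \frac{173847100}{3} \approx -5.7949 \cdot 10^{7}$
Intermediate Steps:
$m = \frac{833}{3}$ ($m = \frac{4}{3} + \frac{1}{3} \cdot 829 = \frac{4}{3} + \frac{829}{3} = \frac{833}{3} \approx 277.67$)
$Y{\left(F \right)} = \frac{1}{2 F}$
$w{\left(r \right)} = 165 + 2 r^{2}$ ($w{\left(r \right)} = 2 + \left(\left(r^{2} + r r\right) + 163\right) = 2 + \left(\left(r^{2} + r^{2}\right) + 163\right) = 2 + \left(2 r^{2} + 163\right) = 2 + \left(163 + 2 r^{2}\right) = 165 + 2 r^{2}$)
$K = - \frac{3}{83300}$ ($K = \frac{\frac{1}{2} \frac{1}{-50}}{\frac{833}{3}} = \frac{1}{2} \left(- \frac{1}{50}\right) \frac{3}{833} = \left(- \frac{1}{100}\right) \frac{3}{833} = - \frac{3}{83300} \approx -3.6014 \cdot 10^{-5}$)
$\frac{w{\left(-31 \right)}}{K} = \frac{165 + 2 \left(-31\right)^{2}}{- \frac{3}{83300}} = \left(165 + 2 \cdot 961\right) \left(- \frac{83300}{3}\right) = \left(165 + 1922\right) \left(- \frac{83300}{3}\right) = 2087 \left(- \frac{83300}{3}\right) = - \frac{173847100}{3}$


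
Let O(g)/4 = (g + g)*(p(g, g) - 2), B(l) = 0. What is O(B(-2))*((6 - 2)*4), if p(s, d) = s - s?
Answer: 0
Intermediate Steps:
p(s, d) = 0
O(g) = -16*g (O(g) = 4*((g + g)*(0 - 2)) = 4*((2*g)*(-2)) = 4*(-4*g) = -16*g)
O(B(-2))*((6 - 2)*4) = (-16*0)*((6 - 2)*4) = 0*(4*4) = 0*16 = 0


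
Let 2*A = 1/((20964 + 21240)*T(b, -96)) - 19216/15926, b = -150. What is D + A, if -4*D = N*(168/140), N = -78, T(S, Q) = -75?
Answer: 1149195076157/50410567800 ≈ 22.797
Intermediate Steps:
A = -30412210363/50410567800 (A = (1/((20964 + 21240)*(-75)) - 19216/15926)/2 = (-1/75/42204 - 19216*1/15926)/2 = ((1/42204)*(-1/75) - 9608/7963)/2 = (-1/3165300 - 9608/7963)/2 = (½)*(-30412210363/25205283900) = -30412210363/50410567800 ≈ -0.60329)
D = 117/5 (D = -(-39)*168/140/2 = -(-39)*168*(1/140)/2 = -(-39)*6/(2*5) = -¼*(-468/5) = 117/5 ≈ 23.400)
D + A = 117/5 - 30412210363/50410567800 = 1149195076157/50410567800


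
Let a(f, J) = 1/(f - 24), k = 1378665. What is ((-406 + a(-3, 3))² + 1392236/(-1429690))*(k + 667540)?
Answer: 35159871894608037703/104224401 ≈ 3.3735e+11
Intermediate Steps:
a(f, J) = 1/(-24 + f)
((-406 + a(-3, 3))² + 1392236/(-1429690))*(k + 667540) = ((-406 + 1/(-24 - 3))² + 1392236/(-1429690))*(1378665 + 667540) = ((-406 + 1/(-27))² + 1392236*(-1/1429690))*2046205 = ((-406 - 1/27)² - 696118/714845)*2046205 = ((-10963/27)² - 696118/714845)*2046205 = (120187369/729 - 696118/714845)*2046205 = (85914832322783/521122005)*2046205 = 35159871894608037703/104224401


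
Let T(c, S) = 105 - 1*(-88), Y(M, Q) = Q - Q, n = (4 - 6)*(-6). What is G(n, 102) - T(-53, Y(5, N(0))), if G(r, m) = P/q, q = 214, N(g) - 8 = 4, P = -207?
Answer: -41509/214 ≈ -193.97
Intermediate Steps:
N(g) = 12 (N(g) = 8 + 4 = 12)
n = 12 (n = -2*(-6) = 12)
Y(M, Q) = 0
T(c, S) = 193 (T(c, S) = 105 + 88 = 193)
G(r, m) = -207/214
G(n, 102) - T(-53, Y(5, N(0))) = -207/214 - 1*193 = -207/214 - 193 = -41509/214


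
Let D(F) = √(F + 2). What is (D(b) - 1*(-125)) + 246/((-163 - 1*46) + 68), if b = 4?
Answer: 5793/47 + √6 ≈ 125.70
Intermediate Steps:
D(F) = √(2 + F)
(D(b) - 1*(-125)) + 246/((-163 - 1*46) + 68) = (√(2 + 4) - 1*(-125)) + 246/((-163 - 1*46) + 68) = (√6 + 125) + 246/((-163 - 46) + 68) = (125 + √6) + 246/(-209 + 68) = (125 + √6) + 246/(-141) = (125 + √6) - 1/141*246 = (125 + √6) - 82/47 = 5793/47 + √6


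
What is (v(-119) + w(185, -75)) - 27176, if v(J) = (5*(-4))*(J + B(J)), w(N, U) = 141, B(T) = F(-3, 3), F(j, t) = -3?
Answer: -24595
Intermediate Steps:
B(T) = -3
v(J) = 60 - 20*J (v(J) = (5*(-4))*(J - 3) = -20*(-3 + J) = 60 - 20*J)
(v(-119) + w(185, -75)) - 27176 = ((60 - 20*(-119)) + 141) - 27176 = ((60 + 2380) + 141) - 27176 = (2440 + 141) - 27176 = 2581 - 27176 = -24595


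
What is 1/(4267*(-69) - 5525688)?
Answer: -1/5820111 ≈ -1.7182e-7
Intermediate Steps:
1/(4267*(-69) - 5525688) = 1/(-294423 - 5525688) = 1/(-5820111) = -1/5820111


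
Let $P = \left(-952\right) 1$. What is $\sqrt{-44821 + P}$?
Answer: $i \sqrt{45773} \approx 213.95 i$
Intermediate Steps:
$P = -952$
$\sqrt{-44821 + P} = \sqrt{-44821 - 952} = \sqrt{-45773} = i \sqrt{45773}$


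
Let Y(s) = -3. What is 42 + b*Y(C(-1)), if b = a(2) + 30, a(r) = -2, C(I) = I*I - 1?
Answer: -42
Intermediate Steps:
C(I) = -1 + I**2 (C(I) = I**2 - 1 = -1 + I**2)
b = 28 (b = -2 + 30 = 28)
42 + b*Y(C(-1)) = 42 + 28*(-3) = 42 - 84 = -42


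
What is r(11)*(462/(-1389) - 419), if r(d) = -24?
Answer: 4659624/463 ≈ 10064.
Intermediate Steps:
r(11)*(462/(-1389) - 419) = -24*(462/(-1389) - 419) = -24*(462*(-1/1389) - 419) = -24*(-154/463 - 419) = -24*(-194151/463) = 4659624/463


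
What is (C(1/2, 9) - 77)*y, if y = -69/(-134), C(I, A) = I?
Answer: -10557/268 ≈ -39.392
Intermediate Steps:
y = 69/134 (y = -69*(-1/134) = 69/134 ≈ 0.51493)
(C(1/2, 9) - 77)*y = (1/2 - 77)*(69/134) = (1*(½) - 77)*(69/134) = (½ - 77)*(69/134) = -153/2*69/134 = -10557/268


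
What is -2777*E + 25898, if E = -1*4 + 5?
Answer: 23121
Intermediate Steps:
E = 1 (E = -4 + 5 = 1)
-2777*E + 25898 = -2777*1 + 25898 = -2777 + 25898 = 23121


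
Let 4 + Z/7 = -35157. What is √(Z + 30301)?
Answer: I*√215826 ≈ 464.57*I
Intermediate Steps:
Z = -246127 (Z = -28 + 7*(-35157) = -28 - 246099 = -246127)
√(Z + 30301) = √(-246127 + 30301) = √(-215826) = I*√215826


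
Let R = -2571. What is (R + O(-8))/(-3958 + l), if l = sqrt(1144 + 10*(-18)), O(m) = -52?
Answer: 85097/128400 + 43*sqrt(241)/128400 ≈ 0.66795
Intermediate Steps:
l = 2*sqrt(241) (l = sqrt(1144 - 180) = sqrt(964) = 2*sqrt(241) ≈ 31.048)
(R + O(-8))/(-3958 + l) = (-2571 - 52)/(-3958 + 2*sqrt(241)) = -2623/(-3958 + 2*sqrt(241))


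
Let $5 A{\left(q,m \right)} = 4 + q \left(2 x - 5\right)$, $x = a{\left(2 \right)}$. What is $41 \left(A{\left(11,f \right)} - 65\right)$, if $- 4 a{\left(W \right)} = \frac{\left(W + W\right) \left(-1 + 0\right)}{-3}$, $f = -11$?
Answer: $- \frac{9430}{3} \approx -3143.3$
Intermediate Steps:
$a{\left(W \right)} = - \frac{W}{6}$ ($a{\left(W \right)} = - \frac{\left(W + W\right) \left(-1 + 0\right) \frac{1}{-3}}{4} = - \frac{2 W \left(-1\right) \left(- \frac{1}{3}\right)}{4} = - \frac{- 2 W \left(- \frac{1}{3}\right)}{4} = - \frac{\frac{2}{3} W}{4} = - \frac{W}{6}$)
$x = - \frac{1}{3}$ ($x = \left(- \frac{1}{6}\right) 2 = - \frac{1}{3} \approx -0.33333$)
$A{\left(q,m \right)} = \frac{4}{5} - \frac{17 q}{15}$ ($A{\left(q,m \right)} = \frac{4 + q \left(2 \left(- \frac{1}{3}\right) - 5\right)}{5} = \frac{4 + q \left(- \frac{2}{3} - 5\right)}{5} = \frac{4 + q \left(- \frac{17}{3}\right)}{5} = \frac{4 - \frac{17 q}{3}}{5} = \frac{4}{5} - \frac{17 q}{15}$)
$41 \left(A{\left(11,f \right)} - 65\right) = 41 \left(\left(\frac{4}{5} - \frac{187}{15}\right) - 65\right) = 41 \left(- \frac{35}{3} - 65\right) = 41 \left(- \frac{230}{3}\right) = - \frac{9430}{3}$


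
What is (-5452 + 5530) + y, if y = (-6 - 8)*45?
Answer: -552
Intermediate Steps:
y = -630 (y = -14*45 = -630)
(-5452 + 5530) + y = (-5452 + 5530) - 630 = 78 - 630 = -552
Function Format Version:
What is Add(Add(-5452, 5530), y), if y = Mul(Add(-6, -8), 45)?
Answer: -552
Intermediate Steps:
y = -630 (y = Mul(-14, 45) = -630)
Add(Add(-5452, 5530), y) = Add(Add(-5452, 5530), -630) = Add(78, -630) = -552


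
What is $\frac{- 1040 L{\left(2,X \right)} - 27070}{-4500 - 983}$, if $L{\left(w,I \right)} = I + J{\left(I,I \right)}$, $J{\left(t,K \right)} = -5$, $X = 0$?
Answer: $\frac{21870}{5483} \approx 3.9887$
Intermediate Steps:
$L{\left(w,I \right)} = -5 + I$ ($L{\left(w,I \right)} = I - 5 = -5 + I$)
$\frac{- 1040 L{\left(2,X \right)} - 27070}{-4500 - 983} = \frac{- 1040 \left(-5 + 0\right) - 27070}{-4500 - 983} = \frac{\left(-1040\right) \left(-5\right) - 27070}{-5483} = \left(5200 - 27070\right) \left(- \frac{1}{5483}\right) = \left(-21870\right) \left(- \frac{1}{5483}\right) = \frac{21870}{5483}$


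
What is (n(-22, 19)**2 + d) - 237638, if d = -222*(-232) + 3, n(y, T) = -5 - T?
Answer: -185555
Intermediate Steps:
d = 51507 (d = 51504 + 3 = 51507)
(n(-22, 19)**2 + d) - 237638 = ((-5 - 1*19)**2 + 51507) - 237638 = ((-5 - 19)**2 + 51507) - 237638 = ((-24)**2 + 51507) - 237638 = (576 + 51507) - 237638 = 52083 - 237638 = -185555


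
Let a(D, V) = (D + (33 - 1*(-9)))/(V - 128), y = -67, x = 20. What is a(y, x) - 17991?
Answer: -1943003/108 ≈ -17991.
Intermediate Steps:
a(D, V) = (42 + D)/(-128 + V) (a(D, V) = (D + (33 + 9))/(-128 + V) = (D + 42)/(-128 + V) = (42 + D)/(-128 + V))
a(y, x) - 17991 = (42 - 67)/(-128 + 20) - 17991 = -25/(-108) - 17991 = -1/108*(-25) - 17991 = 25/108 - 17991 = -1943003/108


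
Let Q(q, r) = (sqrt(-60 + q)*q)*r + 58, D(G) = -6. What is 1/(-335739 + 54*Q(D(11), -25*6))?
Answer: -10079/8076265953 - 5400*I*sqrt(66)/29612975161 ≈ -1.248e-6 - 1.4814e-6*I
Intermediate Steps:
Q(q, r) = 58 + q*r*sqrt(-60 + q) (Q(q, r) = (q*sqrt(-60 + q))*r + 58 = q*r*sqrt(-60 + q) + 58 = 58 + q*r*sqrt(-60 + q))
1/(-335739 + 54*Q(D(11), -25*6)) = 1/(-335739 + 54*(58 - 6*(-25*6)*sqrt(-60 - 6))) = 1/(-335739 + 54*(58 - 6*(-150)*sqrt(-66))) = 1/(-335739 + 54*(58 - 6*(-150)*I*sqrt(66))) = 1/(-335739 + 54*(58 + 900*I*sqrt(66))) = 1/(-335739 + (3132 + 48600*I*sqrt(66))) = 1/(-332607 + 48600*I*sqrt(66))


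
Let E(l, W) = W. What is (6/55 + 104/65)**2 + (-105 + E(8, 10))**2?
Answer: 27309461/3025 ≈ 9027.9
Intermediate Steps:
(6/55 + 104/65)**2 + (-105 + E(8, 10))**2 = (6/55 + 104/65)**2 + (-105 + 10)**2 = (6*(1/55) + 104*(1/65))**2 + (-95)**2 = (6/55 + 8/5)**2 + 9025 = (94/55)**2 + 9025 = 8836/3025 + 9025 = 27309461/3025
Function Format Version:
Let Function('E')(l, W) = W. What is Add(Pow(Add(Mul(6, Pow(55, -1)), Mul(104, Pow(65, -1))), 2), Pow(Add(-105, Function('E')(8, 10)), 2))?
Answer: Rational(27309461, 3025) ≈ 9027.9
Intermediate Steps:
Add(Pow(Add(Mul(6, Pow(55, -1)), Mul(104, Pow(65, -1))), 2), Pow(Add(-105, Function('E')(8, 10)), 2)) = Add(Pow(Add(Mul(6, Pow(55, -1)), Mul(104, Pow(65, -1))), 2), Pow(Add(-105, 10), 2)) = Add(Pow(Add(Mul(6, Rational(1, 55)), Mul(104, Rational(1, 65))), 2), Pow(-95, 2)) = Add(Pow(Add(Rational(6, 55), Rational(8, 5)), 2), 9025) = Add(Pow(Rational(94, 55), 2), 9025) = Add(Rational(8836, 3025), 9025) = Rational(27309461, 3025)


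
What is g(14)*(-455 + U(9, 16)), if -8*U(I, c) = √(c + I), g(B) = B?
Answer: -25515/4 ≈ -6378.8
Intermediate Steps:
U(I, c) = -√(I + c)/8 (U(I, c) = -√(c + I)/8 = -√(I + c)/8)
g(14)*(-455 + U(9, 16)) = 14*(-455 - √(9 + 16)/8) = 14*(-455 - √25/8) = 14*(-455 - ⅛*5) = 14*(-455 - 5/8) = 14*(-3645/8) = -25515/4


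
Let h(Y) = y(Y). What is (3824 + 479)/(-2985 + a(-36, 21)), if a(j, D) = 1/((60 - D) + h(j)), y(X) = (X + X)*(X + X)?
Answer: -22474569/15590654 ≈ -1.4415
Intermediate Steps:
y(X) = 4*X² (y(X) = (2*X)*(2*X) = 4*X²)
h(Y) = 4*Y²
a(j, D) = 1/(60 - D + 4*j²) (a(j, D) = 1/((60 - D) + 4*j²) = 1/(60 - D + 4*j²))
(3824 + 479)/(-2985 + a(-36, 21)) = (3824 + 479)/(-2985 + 1/(60 - 1*21 + 4*(-36)²)) = 4303/(-2985 + 1/(60 - 21 + 4*1296)) = 4303/(-2985 + 1/(60 - 21 + 5184)) = 4303/(-2985 + 1/5223) = 4303/(-15590654/5223) = 4303*(-5223/15590654) = -22474569/15590654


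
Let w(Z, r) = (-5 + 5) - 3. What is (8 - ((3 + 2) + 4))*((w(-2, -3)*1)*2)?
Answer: 6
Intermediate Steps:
w(Z, r) = -3 (w(Z, r) = 0 - 3 = -3)
(8 - ((3 + 2) + 4))*((w(-2, -3)*1)*2) = (8 - ((3 + 2) + 4))*(-3*1*2) = (8 - (5 + 4))*(-3*2) = (8 - 1*9)*(-6) = (8 - 9)*(-6) = -1*(-6) = 6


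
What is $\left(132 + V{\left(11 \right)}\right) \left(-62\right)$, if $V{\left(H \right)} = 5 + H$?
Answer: $-9176$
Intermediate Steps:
$\left(132 + V{\left(11 \right)}\right) \left(-62\right) = \left(132 + \left(5 + 11\right)\right) \left(-62\right) = \left(132 + 16\right) \left(-62\right) = 148 \left(-62\right) = -9176$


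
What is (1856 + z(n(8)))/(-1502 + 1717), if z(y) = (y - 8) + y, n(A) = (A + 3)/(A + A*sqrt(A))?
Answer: 51733/6020 + 11*sqrt(2)/3010 ≈ 8.5987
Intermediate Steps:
n(A) = (3 + A)/(A + A**(3/2))
z(y) = -8 + 2*y (z(y) = (-8 + y) + y = -8 + 2*y)
(1856 + z(n(8)))/(-1502 + 1717) = (1856 + (-8 + 2*((3 + 8)/(8 + 8**(3/2)))))/(-1502 + 1717) = (1856 + (-8 + 2*(11/(8 + 16*sqrt(2)))))/215 = (1856 + (-8 + 2*(11/(8 + 16*sqrt(2)))))*(1/215) = (1856 + (-8 + 22/(8 + 16*sqrt(2))))*(1/215) = (1848 + 22/(8 + 16*sqrt(2)))*(1/215) = 1848/215 + 22/(215*(8 + 16*sqrt(2)))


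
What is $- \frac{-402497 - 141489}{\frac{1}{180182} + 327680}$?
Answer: $\frac{98016485452}{59042037761} \approx 1.6601$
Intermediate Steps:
$- \frac{-402497 - 141489}{\frac{1}{180182} + 327680} = - \frac{-543986}{\frac{1}{180182} + 327680} = - \frac{-543986}{\frac{59042037761}{180182}} = - \frac{\left(-543986\right) 180182}{59042037761} = \left(-1\right) \left(- \frac{98016485452}{59042037761}\right) = \frac{98016485452}{59042037761}$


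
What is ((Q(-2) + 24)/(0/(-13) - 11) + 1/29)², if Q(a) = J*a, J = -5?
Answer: 950625/101761 ≈ 9.3417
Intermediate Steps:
Q(a) = -5*a
((Q(-2) + 24)/(0/(-13) - 11) + 1/29)² = ((-5*(-2) + 24)/(0/(-13) - 11) + 1/29)² = ((10 + 24)/(0*(-1/13) - 11) + 1/29)² = (34/(0 - 11) + 1/29)² = (34/(-11) + 1/29)² = (34*(-1/11) + 1/29)² = (-34/11 + 1/29)² = (-975/319)² = 950625/101761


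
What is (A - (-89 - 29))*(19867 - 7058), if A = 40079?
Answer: 514883373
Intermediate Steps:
(A - (-89 - 29))*(19867 - 7058) = (40079 - (-89 - 29))*(19867 - 7058) = (40079 - 1*(-118))*12809 = (40079 + 118)*12809 = 40197*12809 = 514883373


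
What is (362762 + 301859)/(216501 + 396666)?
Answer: 664621/613167 ≈ 1.0839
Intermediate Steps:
(362762 + 301859)/(216501 + 396666) = 664621/613167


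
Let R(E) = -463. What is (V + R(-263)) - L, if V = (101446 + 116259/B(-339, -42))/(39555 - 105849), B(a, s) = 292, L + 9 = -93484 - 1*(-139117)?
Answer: -892174879267/19357848 ≈ -46089.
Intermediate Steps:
L = 45624 (L = -9 + (-93484 - 1*(-139117)) = -9 + (-93484 + 139117) = -9 + 45633 = 45624)
V = -29738491/19357848 (V = (101446 + 116259/292)/(39555 - 105849) = (101446 + 116259*(1/292))/(-66294) = (101446 + 116259/292)*(-1/66294) = (29738491/292)*(-1/66294) = -29738491/19357848 ≈ -1.5362)
(V + R(-263)) - L = (-29738491/19357848 - 463) - 1*45624 = -8992422115/19357848 - 45624 = -892174879267/19357848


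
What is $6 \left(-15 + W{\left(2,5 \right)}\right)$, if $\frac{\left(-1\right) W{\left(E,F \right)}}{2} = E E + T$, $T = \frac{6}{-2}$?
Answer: $-102$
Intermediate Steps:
$T = -3$ ($T = 6 \left(- \frac{1}{2}\right) = -3$)
$W{\left(E,F \right)} = 6 - 2 E^{2}$ ($W{\left(E,F \right)} = - 2 \left(E E - 3\right) = - 2 \left(E^{2} - 3\right) = - 2 \left(-3 + E^{2}\right) = 6 - 2 E^{2}$)
$6 \left(-15 + W{\left(2,5 \right)}\right) = 6 \left(-15 + \left(6 - 2 \cdot 2^{2}\right)\right) = 6 \left(-15 + \left(6 - 8\right)\right) = 6 \left(-15 - 2\right) = 6 \left(-17\right) = -102$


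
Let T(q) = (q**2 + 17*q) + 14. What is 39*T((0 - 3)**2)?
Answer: 9672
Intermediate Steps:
T(q) = 14 + q**2 + 17*q
39*T((0 - 3)**2) = 39*(14 + ((0 - 3)**2)**2 + 17*(0 - 3)**2) = 39*(14 + ((-3)**2)**2 + 17*(-3)**2) = 39*(14 + 9**2 + 17*9) = 39*(14 + 81 + 153) = 39*248 = 9672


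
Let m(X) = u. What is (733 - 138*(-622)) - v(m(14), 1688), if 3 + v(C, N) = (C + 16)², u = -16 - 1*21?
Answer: 86131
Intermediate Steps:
u = -37 (u = -16 - 21 = -37)
m(X) = -37
v(C, N) = -3 + (16 + C)² (v(C, N) = -3 + (C + 16)² = -3 + (16 + C)²)
(733 - 138*(-622)) - v(m(14), 1688) = (733 - 138*(-622)) - (-3 + (16 - 37)²) = (733 + 85836) - (-3 + (-21)²) = 86569 - (-3 + 441) = 86569 - 1*438 = 86569 - 438 = 86131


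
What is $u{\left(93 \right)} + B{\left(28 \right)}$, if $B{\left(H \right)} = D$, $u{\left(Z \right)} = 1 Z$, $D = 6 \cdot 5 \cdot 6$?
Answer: $273$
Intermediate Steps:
$D = 180$ ($D = 30 \cdot 6 = 180$)
$u{\left(Z \right)} = Z$
$B{\left(H \right)} = 180$
$u{\left(93 \right)} + B{\left(28 \right)} = 93 + 180 = 273$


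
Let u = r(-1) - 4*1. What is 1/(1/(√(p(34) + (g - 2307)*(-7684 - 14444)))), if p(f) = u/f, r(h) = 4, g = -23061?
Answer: 24*√974554 ≈ 23693.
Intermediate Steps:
u = 0 (u = 4 - 4*1 = 4 - 4 = 0)
p(f) = 0 (p(f) = 0/f = 0)
1/(1/(√(p(34) + (g - 2307)*(-7684 - 14444)))) = 1/(1/(√(0 + (-23061 - 2307)*(-7684 - 14444)))) = 1/(1/(√(0 - 25368*(-22128)))) = 1/(1/(√(0 + 561343104))) = 1/(1/(√561343104)) = 1/(1/(24*√974554)) = 1/(√974554/23389296) = 24*√974554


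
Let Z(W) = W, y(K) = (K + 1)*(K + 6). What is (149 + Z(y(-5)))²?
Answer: 21025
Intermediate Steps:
y(K) = (1 + K)*(6 + K)
(149 + Z(y(-5)))² = (149 + (6 + (-5)² + 7*(-5)))² = (149 + (6 + 25 - 35))² = (149 - 4)² = 145² = 21025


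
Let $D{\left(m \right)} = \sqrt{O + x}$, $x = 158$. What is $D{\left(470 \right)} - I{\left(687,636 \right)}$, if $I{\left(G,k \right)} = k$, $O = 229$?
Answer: $-636 + 3 \sqrt{43} \approx -616.33$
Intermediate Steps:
$D{\left(m \right)} = 3 \sqrt{43}$ ($D{\left(m \right)} = \sqrt{229 + 158} = \sqrt{387} = 3 \sqrt{43}$)
$D{\left(470 \right)} - I{\left(687,636 \right)} = 3 \sqrt{43} - 636 = -636 + 3 \sqrt{43}$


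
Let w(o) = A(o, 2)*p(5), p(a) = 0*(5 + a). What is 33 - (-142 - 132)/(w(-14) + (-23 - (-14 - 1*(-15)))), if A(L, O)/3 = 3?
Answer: 259/12 ≈ 21.583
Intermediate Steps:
A(L, O) = 9 (A(L, O) = 3*3 = 9)
p(a) = 0
w(o) = 0 (w(o) = 9*0 = 0)
33 - (-142 - 132)/(w(-14) + (-23 - (-14 - 1*(-15)))) = 33 - (-142 - 132)/(0 + (-23 - (-14 - 1*(-15)))) = 33 - (-274)/(0 + (-23 - (-14 + 15))) = 33 - (-274)/(0 + (-23 - 1*1)) = 33 - (-274)/(0 + (-23 - 1)) = 33 - (-274)/(0 - 24) = 33 - (-274)/(-24) = 33 - (-274)*(-1)/24 = 33 - 1*137/12 = 33 - 137/12 = 259/12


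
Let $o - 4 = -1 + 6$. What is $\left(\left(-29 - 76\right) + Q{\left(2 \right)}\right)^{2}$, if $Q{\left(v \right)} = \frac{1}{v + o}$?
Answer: $\frac{1331716}{121} \approx 11006.0$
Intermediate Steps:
$o = 9$ ($o = 4 + \left(-1 + 6\right) = 4 + 5 = 9$)
$Q{\left(v \right)} = \frac{1}{9 + v}$ ($Q{\left(v \right)} = \frac{1}{v + 9} = \frac{1}{9 + v}$)
$\left(\left(-29 - 76\right) + Q{\left(2 \right)}\right)^{2} = \left(\left(-29 - 76\right) + \frac{1}{9 + 2}\right)^{2} = \left(-105 + \frac{1}{11}\right)^{2} = \left(- \frac{1154}{11}\right)^{2} = \frac{1331716}{121}$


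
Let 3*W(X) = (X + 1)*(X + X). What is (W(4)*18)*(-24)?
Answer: -5760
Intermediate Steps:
W(X) = 2*X*(1 + X)/3 (W(X) = ((X + 1)*(X + X))/3 = ((1 + X)*(2*X))/3 = (2*X*(1 + X))/3 = 2*X*(1 + X)/3)
(W(4)*18)*(-24) = (((2/3)*4*(1 + 4))*18)*(-24) = (((2/3)*4*5)*18)*(-24) = ((40/3)*18)*(-24) = 240*(-24) = -5760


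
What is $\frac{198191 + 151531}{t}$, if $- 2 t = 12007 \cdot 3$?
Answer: $- \frac{233148}{12007} \approx -19.418$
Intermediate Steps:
$t = - \frac{36021}{2}$ ($t = - \frac{12007 \cdot 3}{2} = \left(- \frac{1}{2}\right) 36021 = - \frac{36021}{2} \approx -18011.0$)
$\frac{198191 + 151531}{t} = \frac{198191 + 151531}{- \frac{36021}{2}} = 349722 \left(- \frac{2}{36021}\right) = - \frac{233148}{12007}$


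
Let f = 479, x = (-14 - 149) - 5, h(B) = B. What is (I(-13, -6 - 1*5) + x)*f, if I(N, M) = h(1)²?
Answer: -79993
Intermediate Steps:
I(N, M) = 1 (I(N, M) = 1² = 1)
x = -168 (x = -163 - 5 = -168)
(I(-13, -6 - 1*5) + x)*f = (1 - 168)*479 = -167*479 = -79993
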